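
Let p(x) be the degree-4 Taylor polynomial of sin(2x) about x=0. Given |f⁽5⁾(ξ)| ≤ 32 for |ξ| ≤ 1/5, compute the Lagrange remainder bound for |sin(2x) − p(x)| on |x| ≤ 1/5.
4/46875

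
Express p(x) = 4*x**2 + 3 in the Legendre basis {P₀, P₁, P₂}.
(13/3)P₀ + (8/3)P₂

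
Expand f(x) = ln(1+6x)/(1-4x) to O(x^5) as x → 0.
6*x + 6*x**2 + 96*x**3 + 60*x**4 + O(x**5)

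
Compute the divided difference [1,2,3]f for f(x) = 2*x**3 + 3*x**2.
15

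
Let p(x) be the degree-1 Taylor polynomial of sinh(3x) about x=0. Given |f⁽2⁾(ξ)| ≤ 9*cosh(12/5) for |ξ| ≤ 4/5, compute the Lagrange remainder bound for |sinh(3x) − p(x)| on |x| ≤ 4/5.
72*cosh(12/5)/25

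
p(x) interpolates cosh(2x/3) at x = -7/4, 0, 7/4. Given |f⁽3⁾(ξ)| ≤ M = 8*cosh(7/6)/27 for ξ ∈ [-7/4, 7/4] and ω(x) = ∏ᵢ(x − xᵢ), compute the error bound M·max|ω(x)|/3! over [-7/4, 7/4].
343*sqrt(3)*cosh(7/6)/5832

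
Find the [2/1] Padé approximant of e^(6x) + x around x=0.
(4*x**2 + 5*x + 1)/(1 - 2*x)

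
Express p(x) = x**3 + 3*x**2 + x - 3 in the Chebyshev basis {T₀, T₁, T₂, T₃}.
(-3/2)T₀ + (7/4)T₁ + (3/2)T₂ + (1/4)T₃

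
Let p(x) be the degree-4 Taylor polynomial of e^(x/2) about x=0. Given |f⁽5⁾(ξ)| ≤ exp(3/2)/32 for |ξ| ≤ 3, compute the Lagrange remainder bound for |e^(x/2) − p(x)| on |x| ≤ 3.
81*exp(3/2)/1280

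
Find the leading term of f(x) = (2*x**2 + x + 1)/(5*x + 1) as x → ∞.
2*x/5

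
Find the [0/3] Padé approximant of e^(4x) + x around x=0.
1/(-167*x**3/3 + 17*x**2 - 5*x + 1)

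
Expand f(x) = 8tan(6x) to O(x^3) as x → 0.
48*x + O(x**3)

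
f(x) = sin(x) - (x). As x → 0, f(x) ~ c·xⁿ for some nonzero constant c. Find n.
3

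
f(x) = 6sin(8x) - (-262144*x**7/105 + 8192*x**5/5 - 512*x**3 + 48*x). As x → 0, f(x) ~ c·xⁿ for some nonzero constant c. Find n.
9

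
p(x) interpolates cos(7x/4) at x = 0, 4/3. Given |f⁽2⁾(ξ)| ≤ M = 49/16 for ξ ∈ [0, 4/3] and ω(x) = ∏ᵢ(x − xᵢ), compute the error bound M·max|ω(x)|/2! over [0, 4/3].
49/72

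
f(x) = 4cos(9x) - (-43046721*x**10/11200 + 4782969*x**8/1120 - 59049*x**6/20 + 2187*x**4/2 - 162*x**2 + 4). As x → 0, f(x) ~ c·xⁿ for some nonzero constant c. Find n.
12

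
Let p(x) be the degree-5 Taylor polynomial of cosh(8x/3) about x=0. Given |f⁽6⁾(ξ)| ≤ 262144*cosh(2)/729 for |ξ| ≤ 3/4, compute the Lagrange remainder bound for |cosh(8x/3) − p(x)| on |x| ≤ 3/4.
4*cosh(2)/45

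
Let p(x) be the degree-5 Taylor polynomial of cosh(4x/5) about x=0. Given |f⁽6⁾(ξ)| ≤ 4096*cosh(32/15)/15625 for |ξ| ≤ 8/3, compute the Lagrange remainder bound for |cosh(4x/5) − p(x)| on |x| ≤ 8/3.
67108864*cosh(32/15)/512578125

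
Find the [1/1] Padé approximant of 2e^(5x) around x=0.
(5*x + 2)/(1 - 5*x/2)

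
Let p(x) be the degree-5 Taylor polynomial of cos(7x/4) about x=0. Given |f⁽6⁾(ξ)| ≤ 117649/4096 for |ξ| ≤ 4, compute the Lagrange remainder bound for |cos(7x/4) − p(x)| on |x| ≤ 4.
117649/720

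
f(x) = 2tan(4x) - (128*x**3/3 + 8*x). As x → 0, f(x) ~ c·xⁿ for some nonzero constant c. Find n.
5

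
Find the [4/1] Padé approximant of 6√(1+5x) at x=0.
(1125*x**4/64 - 75*x**3/4 + 135*x**2/4 + 36*x + 6)/(7*x/2 + 1)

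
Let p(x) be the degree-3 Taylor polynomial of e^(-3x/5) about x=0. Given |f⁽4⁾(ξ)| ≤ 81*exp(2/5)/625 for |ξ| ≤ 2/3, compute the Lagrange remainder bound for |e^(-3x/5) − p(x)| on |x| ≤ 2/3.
2*exp(2/5)/1875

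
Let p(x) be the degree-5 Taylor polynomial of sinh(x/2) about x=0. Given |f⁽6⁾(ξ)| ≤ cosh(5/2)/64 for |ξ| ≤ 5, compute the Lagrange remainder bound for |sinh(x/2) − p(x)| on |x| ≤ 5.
3125*cosh(5/2)/9216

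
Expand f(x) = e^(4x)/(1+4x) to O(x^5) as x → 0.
1 + 8*x**2 - 64*x**3/3 + 96*x**4 + O(x**5)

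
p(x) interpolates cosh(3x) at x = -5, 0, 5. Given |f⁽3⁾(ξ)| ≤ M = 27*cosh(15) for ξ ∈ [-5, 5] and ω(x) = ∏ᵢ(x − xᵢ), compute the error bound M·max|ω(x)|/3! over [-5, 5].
125*sqrt(3)*cosh(15)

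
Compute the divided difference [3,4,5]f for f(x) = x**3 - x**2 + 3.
11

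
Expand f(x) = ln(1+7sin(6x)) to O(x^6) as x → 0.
42*x - 882*x**2 + 24444*x**3 - 767340*x**4 + 25694172*x**5 + O(x**6)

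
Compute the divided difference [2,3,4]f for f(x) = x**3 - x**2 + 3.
8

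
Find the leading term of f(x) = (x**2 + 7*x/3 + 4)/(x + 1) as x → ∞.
x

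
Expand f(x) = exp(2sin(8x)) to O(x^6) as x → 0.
1 + 16*x + 128*x**2 + 512*x**3 - 188416*x**5/15 + O(x**6)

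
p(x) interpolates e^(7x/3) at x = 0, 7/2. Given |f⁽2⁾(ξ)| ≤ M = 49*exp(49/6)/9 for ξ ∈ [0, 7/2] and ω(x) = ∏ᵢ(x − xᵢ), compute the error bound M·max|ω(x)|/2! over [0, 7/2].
2401*exp(49/6)/288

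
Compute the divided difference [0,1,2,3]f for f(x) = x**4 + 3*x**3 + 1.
9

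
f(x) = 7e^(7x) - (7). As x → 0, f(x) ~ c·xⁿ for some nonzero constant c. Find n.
1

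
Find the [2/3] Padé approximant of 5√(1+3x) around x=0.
(315*x**2/16 + 21*x + 5)/(-27*x**3/160 + 81*x**2/80 + 27*x/10 + 1)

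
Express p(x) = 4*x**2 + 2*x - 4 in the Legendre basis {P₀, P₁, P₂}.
(-8/3)P₀ + (2)P₁ + (8/3)P₂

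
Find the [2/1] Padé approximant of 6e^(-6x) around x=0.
(36*x**2 - 24*x + 6)/(2*x + 1)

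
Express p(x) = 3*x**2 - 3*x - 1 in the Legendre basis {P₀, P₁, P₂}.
(-3)P₁ + (2)P₂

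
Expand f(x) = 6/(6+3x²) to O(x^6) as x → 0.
1 - x**2/2 + x**4/4 + O(x**6)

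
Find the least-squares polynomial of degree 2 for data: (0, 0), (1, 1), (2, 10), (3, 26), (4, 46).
-13/35 + (-81/70)x + (45/14)x²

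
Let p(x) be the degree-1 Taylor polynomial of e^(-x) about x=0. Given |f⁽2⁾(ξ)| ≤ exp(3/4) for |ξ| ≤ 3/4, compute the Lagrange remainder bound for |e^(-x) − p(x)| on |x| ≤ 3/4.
9*exp(3/4)/32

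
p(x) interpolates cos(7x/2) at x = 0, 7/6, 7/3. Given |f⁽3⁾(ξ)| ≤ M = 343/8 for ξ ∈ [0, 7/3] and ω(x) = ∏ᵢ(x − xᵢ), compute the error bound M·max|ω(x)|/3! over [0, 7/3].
117649*sqrt(3)/46656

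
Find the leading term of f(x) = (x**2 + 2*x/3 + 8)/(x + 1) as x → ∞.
x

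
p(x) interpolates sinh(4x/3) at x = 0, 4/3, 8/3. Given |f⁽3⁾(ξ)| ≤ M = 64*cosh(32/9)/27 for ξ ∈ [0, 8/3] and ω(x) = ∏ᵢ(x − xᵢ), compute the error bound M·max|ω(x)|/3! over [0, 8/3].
4096*sqrt(3)*cosh(32/9)/19683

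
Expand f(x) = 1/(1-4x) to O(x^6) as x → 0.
1 + 4*x + 16*x**2 + 64*x**3 + 256*x**4 + 1024*x**5 + O(x**6)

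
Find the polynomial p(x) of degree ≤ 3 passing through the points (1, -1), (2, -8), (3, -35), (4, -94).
-2*x**3 + 2*x**2 + x - 2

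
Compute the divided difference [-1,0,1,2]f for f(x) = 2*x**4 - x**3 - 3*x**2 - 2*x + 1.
3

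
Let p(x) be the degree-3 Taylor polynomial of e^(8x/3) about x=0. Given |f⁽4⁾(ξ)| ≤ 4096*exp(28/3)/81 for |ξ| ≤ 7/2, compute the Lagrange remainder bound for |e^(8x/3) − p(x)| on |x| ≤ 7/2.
76832*exp(28/3)/243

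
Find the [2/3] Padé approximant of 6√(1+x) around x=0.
(21*x**2/8 + 42*x/5 + 6)/(-x**3/160 + 9*x**2/80 + 9*x/10 + 1)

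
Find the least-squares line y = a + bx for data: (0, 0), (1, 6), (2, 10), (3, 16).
a = 1/5, b = 26/5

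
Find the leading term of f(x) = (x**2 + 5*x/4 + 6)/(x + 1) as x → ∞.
x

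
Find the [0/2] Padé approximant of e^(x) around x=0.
1/(x**2/2 - x + 1)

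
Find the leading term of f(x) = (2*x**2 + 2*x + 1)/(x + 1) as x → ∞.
2*x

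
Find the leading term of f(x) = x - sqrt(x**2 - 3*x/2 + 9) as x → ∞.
3/4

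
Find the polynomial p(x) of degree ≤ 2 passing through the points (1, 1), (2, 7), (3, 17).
2*x**2 - 1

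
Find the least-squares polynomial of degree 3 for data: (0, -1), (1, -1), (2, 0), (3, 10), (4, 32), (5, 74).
-121/126 + (583/756)x + (-71/36)x² + (26/27)x³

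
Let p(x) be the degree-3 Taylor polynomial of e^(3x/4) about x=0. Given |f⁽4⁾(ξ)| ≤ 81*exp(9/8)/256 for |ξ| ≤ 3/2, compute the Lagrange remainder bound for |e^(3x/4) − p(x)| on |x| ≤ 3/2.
2187*exp(9/8)/32768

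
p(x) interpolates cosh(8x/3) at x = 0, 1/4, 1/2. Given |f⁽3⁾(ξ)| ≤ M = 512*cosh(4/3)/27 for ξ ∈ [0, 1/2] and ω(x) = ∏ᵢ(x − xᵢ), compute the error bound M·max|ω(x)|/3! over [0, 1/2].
8*sqrt(3)*cosh(4/3)/729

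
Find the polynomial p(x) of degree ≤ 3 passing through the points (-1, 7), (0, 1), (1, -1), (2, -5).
-x**3 + 2*x**2 - 3*x + 1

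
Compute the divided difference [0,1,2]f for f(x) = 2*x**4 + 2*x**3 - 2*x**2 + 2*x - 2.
18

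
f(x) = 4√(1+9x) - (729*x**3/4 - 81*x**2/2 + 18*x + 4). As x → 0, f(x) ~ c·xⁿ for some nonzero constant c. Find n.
4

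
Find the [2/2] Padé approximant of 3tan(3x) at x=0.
9*x/(1 - 3*x**2)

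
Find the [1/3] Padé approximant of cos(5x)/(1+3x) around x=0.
(1 - 125*x/36)/(-425*x**3/72 + 25*x**2/12 - 17*x/36 + 1)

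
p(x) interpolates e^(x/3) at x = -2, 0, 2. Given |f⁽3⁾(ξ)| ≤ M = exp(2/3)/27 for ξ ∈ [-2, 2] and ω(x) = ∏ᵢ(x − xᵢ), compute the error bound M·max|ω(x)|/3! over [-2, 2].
8*sqrt(3)*exp(2/3)/729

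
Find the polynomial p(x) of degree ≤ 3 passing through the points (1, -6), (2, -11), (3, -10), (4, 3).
x**3 - 3*x**2 - 3*x - 1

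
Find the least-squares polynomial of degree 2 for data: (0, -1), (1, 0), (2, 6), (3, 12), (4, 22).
-43/35 + (23/35)x + (9/7)x²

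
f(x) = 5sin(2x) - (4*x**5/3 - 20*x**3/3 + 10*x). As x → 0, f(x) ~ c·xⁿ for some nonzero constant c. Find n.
7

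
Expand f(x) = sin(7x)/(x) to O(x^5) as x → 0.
7 - 343*x**2/6 + 16807*x**4/120 + O(x**5)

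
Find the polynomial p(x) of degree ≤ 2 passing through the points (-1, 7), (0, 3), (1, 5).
3*x**2 - x + 3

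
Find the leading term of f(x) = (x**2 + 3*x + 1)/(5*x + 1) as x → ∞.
x/5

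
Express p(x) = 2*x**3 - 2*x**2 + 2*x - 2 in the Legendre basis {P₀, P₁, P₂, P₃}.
(-8/3)P₀ + (16/5)P₁ + (-4/3)P₂ + (4/5)P₃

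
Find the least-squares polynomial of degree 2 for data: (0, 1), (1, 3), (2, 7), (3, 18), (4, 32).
43/35 + (-81/70)x + (31/14)x²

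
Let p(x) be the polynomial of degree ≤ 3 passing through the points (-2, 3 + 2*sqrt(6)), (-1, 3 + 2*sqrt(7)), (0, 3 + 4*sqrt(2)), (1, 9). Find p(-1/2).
-sqrt(6)/8 + 21/8 + 9*sqrt(7)/8 + 9*sqrt(2)/4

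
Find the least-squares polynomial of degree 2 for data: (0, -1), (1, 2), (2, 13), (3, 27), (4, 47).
-46/35 + (107/70)x + (37/14)x²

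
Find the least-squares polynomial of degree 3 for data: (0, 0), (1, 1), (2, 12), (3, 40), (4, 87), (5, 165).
-5/42 + (-355/252)x + (73/42)x² + (37/36)x³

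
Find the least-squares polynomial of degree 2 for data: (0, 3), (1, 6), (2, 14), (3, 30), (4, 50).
3 + (-1/5)x + (3)x²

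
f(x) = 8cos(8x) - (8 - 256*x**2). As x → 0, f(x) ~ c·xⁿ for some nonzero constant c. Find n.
4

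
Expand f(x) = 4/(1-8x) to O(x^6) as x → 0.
4 + 32*x + 256*x**2 + 2048*x**3 + 16384*x**4 + 131072*x**5 + O(x**6)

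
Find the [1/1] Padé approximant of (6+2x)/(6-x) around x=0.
(x/3 + 1)/(1 - x/6)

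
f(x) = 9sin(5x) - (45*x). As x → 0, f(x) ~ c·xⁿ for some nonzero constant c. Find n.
3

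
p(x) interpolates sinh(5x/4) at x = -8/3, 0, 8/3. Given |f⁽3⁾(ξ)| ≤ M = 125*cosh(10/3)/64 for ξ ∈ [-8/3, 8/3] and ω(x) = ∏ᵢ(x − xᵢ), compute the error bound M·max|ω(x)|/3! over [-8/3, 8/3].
1000*sqrt(3)*cosh(10/3)/729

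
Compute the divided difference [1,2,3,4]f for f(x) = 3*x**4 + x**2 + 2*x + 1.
30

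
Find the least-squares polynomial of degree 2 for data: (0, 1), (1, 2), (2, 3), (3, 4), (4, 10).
10/7 + (-6/7)x + (5/7)x²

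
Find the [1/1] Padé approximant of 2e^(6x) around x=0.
(6*x + 2)/(1 - 3*x)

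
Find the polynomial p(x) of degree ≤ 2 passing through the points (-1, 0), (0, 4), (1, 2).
-3*x**2 + x + 4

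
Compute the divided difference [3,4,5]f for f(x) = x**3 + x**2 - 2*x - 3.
13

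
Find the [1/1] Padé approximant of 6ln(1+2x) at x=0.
12*x/(x + 1)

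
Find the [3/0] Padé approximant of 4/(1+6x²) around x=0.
4 - 24*x**2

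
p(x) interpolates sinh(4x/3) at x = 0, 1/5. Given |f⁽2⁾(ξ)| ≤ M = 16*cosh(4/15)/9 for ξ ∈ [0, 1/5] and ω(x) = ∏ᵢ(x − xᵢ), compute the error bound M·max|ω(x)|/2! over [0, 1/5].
2*cosh(4/15)/225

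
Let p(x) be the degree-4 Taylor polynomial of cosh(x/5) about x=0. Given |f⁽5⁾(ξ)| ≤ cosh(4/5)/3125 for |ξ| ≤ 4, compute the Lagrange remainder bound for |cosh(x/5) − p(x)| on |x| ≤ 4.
128*cosh(4/5)/46875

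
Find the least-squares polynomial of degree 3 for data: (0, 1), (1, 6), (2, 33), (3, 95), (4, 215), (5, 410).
50/63 + (925/378)x + (26/63)x² + (167/54)x³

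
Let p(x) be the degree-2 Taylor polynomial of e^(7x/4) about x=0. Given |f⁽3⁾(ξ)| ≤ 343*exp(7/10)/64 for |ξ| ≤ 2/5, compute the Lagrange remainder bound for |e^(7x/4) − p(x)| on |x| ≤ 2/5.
343*exp(7/10)/6000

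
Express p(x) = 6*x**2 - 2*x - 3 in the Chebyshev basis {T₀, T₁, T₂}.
(-2)T₁ + (3)T₂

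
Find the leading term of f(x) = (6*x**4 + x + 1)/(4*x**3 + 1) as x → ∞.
3*x/2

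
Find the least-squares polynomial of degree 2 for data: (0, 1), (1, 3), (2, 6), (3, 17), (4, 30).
9/7 + (-48/35)x + (15/7)x²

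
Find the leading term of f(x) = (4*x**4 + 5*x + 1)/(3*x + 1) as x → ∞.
4*x**3/3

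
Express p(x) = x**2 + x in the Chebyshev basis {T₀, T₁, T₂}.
(1/2)T₀ + T₁ + (1/2)T₂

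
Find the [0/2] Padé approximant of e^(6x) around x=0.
1/(18*x**2 - 6*x + 1)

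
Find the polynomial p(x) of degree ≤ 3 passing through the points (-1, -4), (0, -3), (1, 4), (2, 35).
3*x**3 + 3*x**2 + x - 3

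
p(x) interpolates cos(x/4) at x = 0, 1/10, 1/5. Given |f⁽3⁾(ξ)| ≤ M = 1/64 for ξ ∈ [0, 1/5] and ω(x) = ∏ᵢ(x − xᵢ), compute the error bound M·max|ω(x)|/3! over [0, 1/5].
sqrt(3)/1728000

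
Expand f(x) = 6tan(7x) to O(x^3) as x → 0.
42*x + O(x**3)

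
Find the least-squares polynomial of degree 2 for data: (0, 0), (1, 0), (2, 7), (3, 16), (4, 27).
-4/7 + (1/7)x + (12/7)x²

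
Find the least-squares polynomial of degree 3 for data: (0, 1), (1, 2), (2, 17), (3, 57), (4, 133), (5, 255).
65/63 + (-1007/378)x + (443/252)x² + (193/108)x³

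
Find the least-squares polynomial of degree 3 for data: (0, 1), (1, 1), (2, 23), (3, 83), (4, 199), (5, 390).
8/9 + (-778/189)x + (407/252)x² + (319/108)x³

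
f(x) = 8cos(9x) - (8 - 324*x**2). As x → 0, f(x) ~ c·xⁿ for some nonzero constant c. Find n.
4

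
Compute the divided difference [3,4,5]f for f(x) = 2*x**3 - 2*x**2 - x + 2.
22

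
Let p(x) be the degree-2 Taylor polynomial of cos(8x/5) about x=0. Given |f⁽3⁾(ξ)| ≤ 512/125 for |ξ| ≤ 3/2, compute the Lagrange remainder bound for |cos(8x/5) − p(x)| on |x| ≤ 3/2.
288/125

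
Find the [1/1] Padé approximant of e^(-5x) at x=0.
(1 - 5*x/2)/(5*x/2 + 1)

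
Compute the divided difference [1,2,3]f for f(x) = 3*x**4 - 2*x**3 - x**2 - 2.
62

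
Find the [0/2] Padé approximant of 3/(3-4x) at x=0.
1/(1 - 4*x/3)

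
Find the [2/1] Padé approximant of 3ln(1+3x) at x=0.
9*x*(x + 2)/(2*(2*x + 1))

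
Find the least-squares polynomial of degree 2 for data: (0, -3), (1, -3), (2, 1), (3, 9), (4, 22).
-102/35 + (-83/35)x + (15/7)x²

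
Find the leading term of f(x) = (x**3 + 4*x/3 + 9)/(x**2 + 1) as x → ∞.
x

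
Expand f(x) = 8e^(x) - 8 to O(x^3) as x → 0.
8*x + 4*x**2 + O(x**3)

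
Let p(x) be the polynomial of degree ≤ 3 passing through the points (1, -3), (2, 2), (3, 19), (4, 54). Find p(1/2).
-23/8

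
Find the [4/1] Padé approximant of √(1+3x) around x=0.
(243*x**4/640 - 27*x**3/40 + 81*x**2/40 + 18*x/5 + 1)/(21*x/10 + 1)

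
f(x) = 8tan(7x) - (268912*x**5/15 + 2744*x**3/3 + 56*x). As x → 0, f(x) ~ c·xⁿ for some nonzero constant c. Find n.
7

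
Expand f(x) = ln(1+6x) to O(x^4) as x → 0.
6*x - 18*x**2 + 72*x**3 + O(x**4)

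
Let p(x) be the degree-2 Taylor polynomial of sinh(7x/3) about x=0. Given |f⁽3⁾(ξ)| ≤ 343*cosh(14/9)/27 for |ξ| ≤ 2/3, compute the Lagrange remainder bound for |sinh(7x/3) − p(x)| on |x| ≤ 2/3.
1372*cosh(14/9)/2187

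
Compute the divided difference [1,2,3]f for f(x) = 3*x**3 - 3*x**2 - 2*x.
15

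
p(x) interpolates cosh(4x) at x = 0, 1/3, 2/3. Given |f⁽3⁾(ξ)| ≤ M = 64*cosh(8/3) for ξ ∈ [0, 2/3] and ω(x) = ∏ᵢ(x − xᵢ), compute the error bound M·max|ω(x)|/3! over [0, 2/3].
64*sqrt(3)*cosh(8/3)/729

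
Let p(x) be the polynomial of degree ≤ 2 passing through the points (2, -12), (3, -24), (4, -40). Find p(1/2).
-3/2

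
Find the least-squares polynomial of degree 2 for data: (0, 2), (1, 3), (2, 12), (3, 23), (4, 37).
7/5 + x + (2)x²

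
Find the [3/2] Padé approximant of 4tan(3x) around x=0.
(-36*x**3/5 + 12*x)/(1 - 18*x**2/5)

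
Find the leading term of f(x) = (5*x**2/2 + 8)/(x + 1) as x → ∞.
5*x/2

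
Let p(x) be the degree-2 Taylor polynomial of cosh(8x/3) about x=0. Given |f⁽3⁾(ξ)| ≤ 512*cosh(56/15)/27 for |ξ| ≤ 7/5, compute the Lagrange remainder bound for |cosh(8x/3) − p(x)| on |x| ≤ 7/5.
87808*cosh(56/15)/10125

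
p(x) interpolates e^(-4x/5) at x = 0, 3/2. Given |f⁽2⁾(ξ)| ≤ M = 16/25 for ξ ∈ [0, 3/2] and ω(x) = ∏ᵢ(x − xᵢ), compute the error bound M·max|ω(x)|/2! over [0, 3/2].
9/50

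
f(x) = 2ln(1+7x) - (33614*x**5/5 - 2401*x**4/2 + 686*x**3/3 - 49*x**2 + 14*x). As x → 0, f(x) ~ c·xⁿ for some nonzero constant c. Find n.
6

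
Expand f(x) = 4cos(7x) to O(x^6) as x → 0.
4 - 98*x**2 + 2401*x**4/6 + O(x**6)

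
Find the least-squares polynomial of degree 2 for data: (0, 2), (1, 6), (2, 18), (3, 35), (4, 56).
11/7 + (179/70)x + (39/14)x²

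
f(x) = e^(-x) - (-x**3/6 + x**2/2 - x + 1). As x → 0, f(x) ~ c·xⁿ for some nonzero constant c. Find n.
4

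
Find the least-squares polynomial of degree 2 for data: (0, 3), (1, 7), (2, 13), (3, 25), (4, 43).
121/35 + (3/35)x + (17/7)x²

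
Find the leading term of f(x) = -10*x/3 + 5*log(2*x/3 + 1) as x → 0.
-10*x**2/9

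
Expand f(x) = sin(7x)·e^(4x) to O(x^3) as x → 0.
7*x + 28*x**2 + O(x**3)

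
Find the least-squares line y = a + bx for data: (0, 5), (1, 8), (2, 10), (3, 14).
a = 49/10, b = 29/10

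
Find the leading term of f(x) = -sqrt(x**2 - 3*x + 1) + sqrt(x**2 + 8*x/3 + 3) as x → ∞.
17/6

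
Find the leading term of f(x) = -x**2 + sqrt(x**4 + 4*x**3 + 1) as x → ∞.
2*x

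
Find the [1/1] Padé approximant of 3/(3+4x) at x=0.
1/(4*x/3 + 1)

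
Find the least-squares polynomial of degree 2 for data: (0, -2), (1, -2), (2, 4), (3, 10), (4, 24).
-2 + (-8/5)x + (2)x²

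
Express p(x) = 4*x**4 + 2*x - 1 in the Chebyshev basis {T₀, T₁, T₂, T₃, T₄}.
(1/2)T₀ + (2)T₁ + (2)T₂ + (1/2)T₄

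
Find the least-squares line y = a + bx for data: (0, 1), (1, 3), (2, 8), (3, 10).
a = 7/10, b = 16/5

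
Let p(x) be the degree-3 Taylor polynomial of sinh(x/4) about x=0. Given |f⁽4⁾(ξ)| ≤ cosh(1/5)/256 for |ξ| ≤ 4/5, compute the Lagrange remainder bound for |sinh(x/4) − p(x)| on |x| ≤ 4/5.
cosh(1/5)/15000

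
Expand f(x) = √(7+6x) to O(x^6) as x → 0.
sqrt(7) + 3*sqrt(7)*x/7 - 9*sqrt(7)*x**2/98 + 27*sqrt(7)*x**3/686 - 405*sqrt(7)*x**4/19208 + 243*sqrt(7)*x**5/19208 + O(x**6)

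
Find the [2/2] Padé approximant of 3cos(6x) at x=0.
(3 - 45*x**2)/(3*x**2 + 1)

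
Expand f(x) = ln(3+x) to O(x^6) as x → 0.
log(3) + x/3 - x**2/18 + x**3/81 - x**4/324 + x**5/1215 + O(x**6)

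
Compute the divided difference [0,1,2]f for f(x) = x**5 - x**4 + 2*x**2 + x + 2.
10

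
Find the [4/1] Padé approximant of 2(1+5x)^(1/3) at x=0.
(1250*x**4/243 - 400*x**3/81 + 20*x**2/3 + 32*x/3 + 2)/(11*x/3 + 1)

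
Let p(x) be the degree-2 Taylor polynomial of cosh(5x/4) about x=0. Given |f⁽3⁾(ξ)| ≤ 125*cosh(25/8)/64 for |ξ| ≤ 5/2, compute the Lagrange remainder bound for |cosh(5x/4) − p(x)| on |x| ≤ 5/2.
15625*cosh(25/8)/3072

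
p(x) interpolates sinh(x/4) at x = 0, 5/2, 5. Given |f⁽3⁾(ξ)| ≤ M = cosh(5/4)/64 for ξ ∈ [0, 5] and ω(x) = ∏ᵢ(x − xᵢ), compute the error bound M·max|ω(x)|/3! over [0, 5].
125*sqrt(3)*cosh(5/4)/13824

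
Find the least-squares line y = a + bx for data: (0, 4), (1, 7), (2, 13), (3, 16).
a = 37/10, b = 21/5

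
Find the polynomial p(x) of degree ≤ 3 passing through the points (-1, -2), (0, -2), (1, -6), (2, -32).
-3*x**3 - 2*x**2 + x - 2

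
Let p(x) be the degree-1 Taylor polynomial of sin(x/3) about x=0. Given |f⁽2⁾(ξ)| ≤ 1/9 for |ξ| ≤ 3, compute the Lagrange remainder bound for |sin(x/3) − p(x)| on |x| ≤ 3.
1/2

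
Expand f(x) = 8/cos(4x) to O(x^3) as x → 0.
8 + 64*x**2 + O(x**3)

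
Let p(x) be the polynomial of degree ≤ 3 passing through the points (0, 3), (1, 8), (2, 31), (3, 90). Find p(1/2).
35/8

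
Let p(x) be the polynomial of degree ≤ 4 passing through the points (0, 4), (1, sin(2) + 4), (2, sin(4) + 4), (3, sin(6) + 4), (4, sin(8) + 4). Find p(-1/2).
-105*sin(2)/32 + 189*sin(4)/64 + 35*sin(8)/128 - 45*sin(6)/32 + 4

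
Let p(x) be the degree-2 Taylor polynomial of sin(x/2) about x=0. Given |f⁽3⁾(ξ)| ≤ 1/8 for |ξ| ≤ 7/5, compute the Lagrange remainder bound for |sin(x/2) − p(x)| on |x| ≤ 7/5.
343/6000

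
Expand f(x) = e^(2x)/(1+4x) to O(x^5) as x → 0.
1 - 2*x + 10*x**2 - 116*x**3/3 + 466*x**4/3 + O(x**5)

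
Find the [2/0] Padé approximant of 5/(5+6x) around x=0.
36*x**2/25 - 6*x/5 + 1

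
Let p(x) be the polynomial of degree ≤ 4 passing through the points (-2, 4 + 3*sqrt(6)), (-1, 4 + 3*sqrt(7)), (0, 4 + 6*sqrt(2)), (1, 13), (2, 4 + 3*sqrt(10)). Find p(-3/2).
-105*sqrt(2)/32 - 15*sqrt(10)/128 + 105*sqrt(6)/128 + 191/32 + 105*sqrt(7)/32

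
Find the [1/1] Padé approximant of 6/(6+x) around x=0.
1/(x/6 + 1)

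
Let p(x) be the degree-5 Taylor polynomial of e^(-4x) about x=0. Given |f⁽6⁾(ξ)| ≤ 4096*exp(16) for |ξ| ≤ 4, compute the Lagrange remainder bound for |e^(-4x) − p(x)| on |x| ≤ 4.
1048576*exp(16)/45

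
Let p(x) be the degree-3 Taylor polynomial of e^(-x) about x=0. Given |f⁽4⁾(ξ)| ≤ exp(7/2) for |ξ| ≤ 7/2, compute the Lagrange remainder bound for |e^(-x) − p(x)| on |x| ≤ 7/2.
2401*exp(7/2)/384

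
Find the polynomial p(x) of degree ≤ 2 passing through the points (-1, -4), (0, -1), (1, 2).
3*x - 1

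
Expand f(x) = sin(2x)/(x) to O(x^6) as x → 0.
2 - 4*x**2/3 + 4*x**4/15 + O(x**6)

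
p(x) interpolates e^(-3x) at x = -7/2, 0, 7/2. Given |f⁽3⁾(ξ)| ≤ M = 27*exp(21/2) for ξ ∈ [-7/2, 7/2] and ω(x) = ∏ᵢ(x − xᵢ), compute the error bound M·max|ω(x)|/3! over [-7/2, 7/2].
343*sqrt(3)*exp(21/2)/8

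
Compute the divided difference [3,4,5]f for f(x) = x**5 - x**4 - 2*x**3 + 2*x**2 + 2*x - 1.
541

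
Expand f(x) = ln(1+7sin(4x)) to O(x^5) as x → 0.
28*x - 392*x**2 + 21728*x**3/3 - 454720*x**4/3 + O(x**5)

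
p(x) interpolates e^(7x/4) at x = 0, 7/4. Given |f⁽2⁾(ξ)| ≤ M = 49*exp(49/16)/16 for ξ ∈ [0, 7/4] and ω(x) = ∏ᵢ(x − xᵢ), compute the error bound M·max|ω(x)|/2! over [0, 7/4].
2401*exp(49/16)/2048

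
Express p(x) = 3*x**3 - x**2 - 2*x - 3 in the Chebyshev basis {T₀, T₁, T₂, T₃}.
(-7/2)T₀ + (1/4)T₁ + (-1/2)T₂ + (3/4)T₃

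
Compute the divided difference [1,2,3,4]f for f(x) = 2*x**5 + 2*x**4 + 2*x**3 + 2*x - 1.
152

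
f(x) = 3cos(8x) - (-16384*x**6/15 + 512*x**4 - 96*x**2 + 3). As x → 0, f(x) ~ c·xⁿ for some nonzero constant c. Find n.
8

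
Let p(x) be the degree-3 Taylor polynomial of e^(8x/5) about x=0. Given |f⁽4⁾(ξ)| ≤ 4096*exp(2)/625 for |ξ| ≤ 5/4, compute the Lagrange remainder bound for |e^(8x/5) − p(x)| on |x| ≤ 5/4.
2*exp(2)/3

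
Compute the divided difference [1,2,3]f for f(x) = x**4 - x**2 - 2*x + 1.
24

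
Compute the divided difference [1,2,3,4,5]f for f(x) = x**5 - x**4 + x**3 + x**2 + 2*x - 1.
14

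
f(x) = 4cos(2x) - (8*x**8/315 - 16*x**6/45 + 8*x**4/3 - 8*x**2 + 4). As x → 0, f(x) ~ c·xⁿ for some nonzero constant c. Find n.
10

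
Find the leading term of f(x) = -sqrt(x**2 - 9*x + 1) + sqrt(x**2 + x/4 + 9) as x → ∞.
37/8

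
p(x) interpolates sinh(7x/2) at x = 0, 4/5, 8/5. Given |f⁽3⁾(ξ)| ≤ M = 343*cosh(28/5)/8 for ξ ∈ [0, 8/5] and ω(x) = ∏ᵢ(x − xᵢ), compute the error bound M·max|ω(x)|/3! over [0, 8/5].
2744*sqrt(3)*cosh(28/5)/3375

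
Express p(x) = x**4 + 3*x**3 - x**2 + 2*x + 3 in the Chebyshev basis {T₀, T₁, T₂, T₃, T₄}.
(23/8)T₀ + (17/4)T₁ + (3/4)T₃ + (1/8)T₄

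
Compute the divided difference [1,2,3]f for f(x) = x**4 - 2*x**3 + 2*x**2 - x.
15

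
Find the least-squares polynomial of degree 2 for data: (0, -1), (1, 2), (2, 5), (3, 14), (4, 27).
-17/35 + (-22/35)x + (13/7)x²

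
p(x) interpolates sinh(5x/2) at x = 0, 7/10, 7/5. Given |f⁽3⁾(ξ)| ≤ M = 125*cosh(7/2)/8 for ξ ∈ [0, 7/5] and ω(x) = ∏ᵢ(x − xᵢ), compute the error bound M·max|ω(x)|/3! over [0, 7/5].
343*sqrt(3)*cosh(7/2)/1728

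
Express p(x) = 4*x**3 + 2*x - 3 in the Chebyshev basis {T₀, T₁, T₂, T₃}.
(-3)T₀ + (5)T₁ + T₃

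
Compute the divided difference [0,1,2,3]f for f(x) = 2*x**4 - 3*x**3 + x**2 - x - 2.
9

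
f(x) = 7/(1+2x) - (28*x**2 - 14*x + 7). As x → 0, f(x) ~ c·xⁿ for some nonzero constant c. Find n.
3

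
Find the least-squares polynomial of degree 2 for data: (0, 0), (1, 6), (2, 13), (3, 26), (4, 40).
1/7 + (26/7)x + (11/7)x²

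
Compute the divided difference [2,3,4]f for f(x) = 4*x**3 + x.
36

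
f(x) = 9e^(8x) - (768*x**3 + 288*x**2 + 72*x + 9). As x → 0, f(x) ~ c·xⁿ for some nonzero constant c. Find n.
4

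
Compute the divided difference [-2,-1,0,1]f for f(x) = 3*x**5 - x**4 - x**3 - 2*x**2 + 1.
16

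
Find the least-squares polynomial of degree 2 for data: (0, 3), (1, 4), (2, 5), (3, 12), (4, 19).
111/35 + (-8/7)x + (9/7)x²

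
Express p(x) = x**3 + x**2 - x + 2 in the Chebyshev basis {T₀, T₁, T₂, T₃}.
(5/2)T₀ + (-1/4)T₁ + (1/2)T₂ + (1/4)T₃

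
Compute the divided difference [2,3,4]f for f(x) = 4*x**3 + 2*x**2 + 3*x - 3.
38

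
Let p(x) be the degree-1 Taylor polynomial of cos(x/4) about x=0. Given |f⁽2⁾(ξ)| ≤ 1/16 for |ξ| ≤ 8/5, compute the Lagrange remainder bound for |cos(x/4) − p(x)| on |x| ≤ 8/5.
2/25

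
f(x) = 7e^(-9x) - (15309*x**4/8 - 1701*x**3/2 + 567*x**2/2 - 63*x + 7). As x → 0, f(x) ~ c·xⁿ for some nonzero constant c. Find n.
5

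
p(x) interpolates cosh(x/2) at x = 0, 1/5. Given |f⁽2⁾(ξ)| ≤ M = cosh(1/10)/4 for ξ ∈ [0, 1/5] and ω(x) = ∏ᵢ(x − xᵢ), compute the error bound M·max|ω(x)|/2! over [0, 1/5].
cosh(1/10)/800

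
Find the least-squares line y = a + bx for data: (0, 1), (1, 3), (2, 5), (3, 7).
a = 1, b = 2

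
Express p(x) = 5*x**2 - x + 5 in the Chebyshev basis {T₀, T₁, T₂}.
(15/2)T₀ - T₁ + (5/2)T₂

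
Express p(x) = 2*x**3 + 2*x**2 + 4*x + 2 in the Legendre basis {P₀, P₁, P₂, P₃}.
(8/3)P₀ + (26/5)P₁ + (4/3)P₂ + (4/5)P₃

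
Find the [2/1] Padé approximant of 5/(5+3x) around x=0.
1/(3*x/5 + 1)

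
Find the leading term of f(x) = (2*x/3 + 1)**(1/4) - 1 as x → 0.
x/6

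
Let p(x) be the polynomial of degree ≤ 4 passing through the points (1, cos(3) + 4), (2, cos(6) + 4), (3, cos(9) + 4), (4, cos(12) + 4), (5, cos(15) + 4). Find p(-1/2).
1485*cos(9)/64 - 693*cos(6)/32 - 385*cos(12)/32 + 1155*cos(3)/128 + 315*cos(15)/128 + 4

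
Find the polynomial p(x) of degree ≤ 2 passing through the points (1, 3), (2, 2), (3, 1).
4 - x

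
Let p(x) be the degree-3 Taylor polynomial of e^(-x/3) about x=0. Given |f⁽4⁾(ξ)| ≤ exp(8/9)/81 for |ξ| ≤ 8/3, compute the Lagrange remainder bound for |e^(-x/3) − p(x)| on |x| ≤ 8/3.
512*exp(8/9)/19683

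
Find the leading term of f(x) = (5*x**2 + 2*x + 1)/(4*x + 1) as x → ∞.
5*x/4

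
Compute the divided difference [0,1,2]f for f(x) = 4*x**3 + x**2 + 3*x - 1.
13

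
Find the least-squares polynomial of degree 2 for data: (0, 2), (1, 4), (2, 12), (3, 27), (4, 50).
11/5 + (-21/10)x + (7/2)x²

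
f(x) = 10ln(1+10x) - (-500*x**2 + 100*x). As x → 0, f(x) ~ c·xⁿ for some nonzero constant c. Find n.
3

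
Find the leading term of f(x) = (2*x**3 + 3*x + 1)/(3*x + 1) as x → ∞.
2*x**2/3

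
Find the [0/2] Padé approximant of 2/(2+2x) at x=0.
1/(x + 1)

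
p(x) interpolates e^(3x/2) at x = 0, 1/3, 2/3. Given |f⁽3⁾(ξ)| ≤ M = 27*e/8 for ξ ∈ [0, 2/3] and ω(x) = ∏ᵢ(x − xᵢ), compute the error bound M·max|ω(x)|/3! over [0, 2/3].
sqrt(3)*e/216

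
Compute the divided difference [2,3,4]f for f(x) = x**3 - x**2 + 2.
8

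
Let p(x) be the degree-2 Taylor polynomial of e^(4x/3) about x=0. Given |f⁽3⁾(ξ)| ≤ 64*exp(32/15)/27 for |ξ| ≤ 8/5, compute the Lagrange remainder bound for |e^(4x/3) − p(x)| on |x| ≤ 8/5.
16384*exp(32/15)/10125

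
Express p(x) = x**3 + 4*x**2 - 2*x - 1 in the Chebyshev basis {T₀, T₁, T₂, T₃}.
T₀ + (-5/4)T₁ + (2)T₂ + (1/4)T₃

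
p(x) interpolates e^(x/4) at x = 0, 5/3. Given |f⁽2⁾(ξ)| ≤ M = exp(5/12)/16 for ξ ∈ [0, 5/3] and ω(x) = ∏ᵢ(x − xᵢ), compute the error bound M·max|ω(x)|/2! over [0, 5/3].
25*exp(5/12)/1152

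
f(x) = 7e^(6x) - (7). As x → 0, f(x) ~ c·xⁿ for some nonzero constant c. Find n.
1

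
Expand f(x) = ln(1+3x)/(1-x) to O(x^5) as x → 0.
3*x - 3*x**2/2 + 15*x**3/2 - 51*x**4/4 + O(x**5)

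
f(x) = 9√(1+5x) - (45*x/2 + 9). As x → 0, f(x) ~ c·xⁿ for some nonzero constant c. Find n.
2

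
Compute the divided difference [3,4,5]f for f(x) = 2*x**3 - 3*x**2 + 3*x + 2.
21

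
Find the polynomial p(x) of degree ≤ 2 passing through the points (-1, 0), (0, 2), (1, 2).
-x**2 + x + 2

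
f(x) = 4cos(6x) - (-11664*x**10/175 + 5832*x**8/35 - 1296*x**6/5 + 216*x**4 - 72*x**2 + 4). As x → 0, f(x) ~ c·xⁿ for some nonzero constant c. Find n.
12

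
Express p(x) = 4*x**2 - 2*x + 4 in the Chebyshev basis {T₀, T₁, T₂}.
(6)T₀ + (-2)T₁ + (2)T₂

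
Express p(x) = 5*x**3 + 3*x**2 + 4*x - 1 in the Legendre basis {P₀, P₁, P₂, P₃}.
(7)P₁ + (2)P₂ + (2)P₃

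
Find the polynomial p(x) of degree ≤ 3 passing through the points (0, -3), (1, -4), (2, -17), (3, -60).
-3*x**3 + 3*x**2 - x - 3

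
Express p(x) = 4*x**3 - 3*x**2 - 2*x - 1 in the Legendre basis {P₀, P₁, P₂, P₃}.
(-2)P₀ + (2/5)P₁ + (-2)P₂ + (8/5)P₃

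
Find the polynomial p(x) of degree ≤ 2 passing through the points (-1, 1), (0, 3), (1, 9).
2*x**2 + 4*x + 3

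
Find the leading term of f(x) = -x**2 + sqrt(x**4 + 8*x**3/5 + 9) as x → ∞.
4*x/5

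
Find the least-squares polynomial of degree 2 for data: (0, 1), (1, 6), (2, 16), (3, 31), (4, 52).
38/35 + (149/70)x + (37/14)x²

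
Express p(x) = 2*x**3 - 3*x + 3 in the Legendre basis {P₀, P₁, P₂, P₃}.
(3)P₀ + (-9/5)P₁ + (4/5)P₃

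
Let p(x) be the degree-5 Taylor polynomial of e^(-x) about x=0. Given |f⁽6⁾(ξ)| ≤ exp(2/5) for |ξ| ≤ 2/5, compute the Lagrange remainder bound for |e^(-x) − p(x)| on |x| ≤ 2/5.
4*exp(2/5)/703125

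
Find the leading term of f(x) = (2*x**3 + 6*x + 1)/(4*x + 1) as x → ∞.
x**2/2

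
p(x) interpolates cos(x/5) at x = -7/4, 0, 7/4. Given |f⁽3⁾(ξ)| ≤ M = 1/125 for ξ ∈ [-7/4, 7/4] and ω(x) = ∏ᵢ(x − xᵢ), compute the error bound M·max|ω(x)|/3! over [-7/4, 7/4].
343*sqrt(3)/216000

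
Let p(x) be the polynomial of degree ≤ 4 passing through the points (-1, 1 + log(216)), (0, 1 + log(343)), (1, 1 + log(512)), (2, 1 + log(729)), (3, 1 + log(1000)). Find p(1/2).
1 + log(448*2**(9/32)*3**(121/128)*5**(9/128)*7**(13/32)/9)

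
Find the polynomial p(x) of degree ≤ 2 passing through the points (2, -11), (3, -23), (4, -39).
-2*x**2 - 2*x + 1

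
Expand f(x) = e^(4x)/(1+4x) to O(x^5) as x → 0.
1 + 8*x**2 - 64*x**3/3 + 96*x**4 + O(x**5)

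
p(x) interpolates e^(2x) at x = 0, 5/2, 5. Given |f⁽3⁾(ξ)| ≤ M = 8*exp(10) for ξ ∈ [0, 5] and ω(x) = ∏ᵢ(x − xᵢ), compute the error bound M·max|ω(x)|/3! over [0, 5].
125*sqrt(3)*exp(10)/27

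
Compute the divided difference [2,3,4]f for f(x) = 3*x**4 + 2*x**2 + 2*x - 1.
167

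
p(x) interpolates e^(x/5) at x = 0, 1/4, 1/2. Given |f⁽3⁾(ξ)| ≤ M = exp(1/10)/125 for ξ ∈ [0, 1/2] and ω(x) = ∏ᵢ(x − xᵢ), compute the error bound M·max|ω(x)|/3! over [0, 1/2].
sqrt(3)*exp(1/10)/216000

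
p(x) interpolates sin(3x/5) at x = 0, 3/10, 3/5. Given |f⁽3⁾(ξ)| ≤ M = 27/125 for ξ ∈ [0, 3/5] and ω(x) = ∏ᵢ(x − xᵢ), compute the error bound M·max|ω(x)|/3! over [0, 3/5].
27*sqrt(3)/125000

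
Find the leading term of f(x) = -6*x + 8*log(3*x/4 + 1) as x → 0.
-9*x**2/4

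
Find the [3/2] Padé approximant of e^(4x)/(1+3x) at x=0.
(346*x**3/105 + 21*x**2/5 + 87*x/28 + 1)/(-407*x**2/140 + 59*x/28 + 1)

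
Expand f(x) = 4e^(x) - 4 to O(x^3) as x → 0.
4*x + 2*x**2 + O(x**3)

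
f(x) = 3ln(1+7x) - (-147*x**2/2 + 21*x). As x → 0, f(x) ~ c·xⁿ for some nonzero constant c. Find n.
3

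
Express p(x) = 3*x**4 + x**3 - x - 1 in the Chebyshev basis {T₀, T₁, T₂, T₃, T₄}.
(1/8)T₀ + (-1/4)T₁ + (3/2)T₂ + (1/4)T₃ + (3/8)T₄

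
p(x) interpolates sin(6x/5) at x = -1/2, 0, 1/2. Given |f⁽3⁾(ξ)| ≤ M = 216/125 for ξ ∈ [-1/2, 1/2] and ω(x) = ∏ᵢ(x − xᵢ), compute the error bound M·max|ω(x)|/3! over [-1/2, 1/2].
sqrt(3)/125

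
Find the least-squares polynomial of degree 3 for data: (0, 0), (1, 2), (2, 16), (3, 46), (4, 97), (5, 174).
-5/126 + (-1555/756)x + (433/126)x² + (85/108)x³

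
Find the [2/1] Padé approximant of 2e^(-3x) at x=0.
(3*x**2 - 4*x + 2)/(x + 1)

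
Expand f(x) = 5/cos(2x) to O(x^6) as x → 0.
5 + 10*x**2 + 50*x**4/3 + O(x**6)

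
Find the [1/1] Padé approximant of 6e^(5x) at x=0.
(15*x + 6)/(1 - 5*x/2)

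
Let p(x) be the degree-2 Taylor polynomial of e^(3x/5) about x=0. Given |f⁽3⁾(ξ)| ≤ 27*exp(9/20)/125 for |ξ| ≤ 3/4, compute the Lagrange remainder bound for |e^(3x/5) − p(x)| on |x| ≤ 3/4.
243*exp(9/20)/16000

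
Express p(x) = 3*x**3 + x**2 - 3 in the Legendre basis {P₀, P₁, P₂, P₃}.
(-8/3)P₀ + (9/5)P₁ + (2/3)P₂ + (6/5)P₃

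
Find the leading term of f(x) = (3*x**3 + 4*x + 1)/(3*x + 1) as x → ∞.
x**2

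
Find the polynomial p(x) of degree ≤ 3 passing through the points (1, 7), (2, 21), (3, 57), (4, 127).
2*x**3 - x**2 + 3*x + 3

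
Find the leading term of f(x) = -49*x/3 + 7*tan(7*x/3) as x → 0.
2401*x**3/81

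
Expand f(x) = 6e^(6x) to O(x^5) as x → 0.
6 + 36*x + 108*x**2 + 216*x**3 + 324*x**4 + O(x**5)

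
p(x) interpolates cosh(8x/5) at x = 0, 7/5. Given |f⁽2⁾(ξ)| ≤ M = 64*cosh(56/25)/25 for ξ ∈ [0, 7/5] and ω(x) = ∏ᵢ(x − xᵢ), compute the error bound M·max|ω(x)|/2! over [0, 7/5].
392*cosh(56/25)/625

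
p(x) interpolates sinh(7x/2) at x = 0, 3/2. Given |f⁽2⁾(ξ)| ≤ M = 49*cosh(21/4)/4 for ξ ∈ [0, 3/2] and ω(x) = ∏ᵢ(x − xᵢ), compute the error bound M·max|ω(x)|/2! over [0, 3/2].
441*cosh(21/4)/128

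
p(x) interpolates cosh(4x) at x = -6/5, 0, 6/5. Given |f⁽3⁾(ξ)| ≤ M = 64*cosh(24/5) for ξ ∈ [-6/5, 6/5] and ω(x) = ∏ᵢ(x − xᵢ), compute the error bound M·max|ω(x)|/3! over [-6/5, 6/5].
512*sqrt(3)*cosh(24/5)/125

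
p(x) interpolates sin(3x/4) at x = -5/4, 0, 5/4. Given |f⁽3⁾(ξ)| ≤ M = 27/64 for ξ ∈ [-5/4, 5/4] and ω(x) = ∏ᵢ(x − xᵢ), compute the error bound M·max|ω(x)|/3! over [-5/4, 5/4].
125*sqrt(3)/4096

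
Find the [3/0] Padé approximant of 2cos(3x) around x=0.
2 - 9*x**2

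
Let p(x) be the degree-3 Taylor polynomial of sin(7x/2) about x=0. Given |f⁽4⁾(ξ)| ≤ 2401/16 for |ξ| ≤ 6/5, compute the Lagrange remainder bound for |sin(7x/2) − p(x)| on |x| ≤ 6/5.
64827/5000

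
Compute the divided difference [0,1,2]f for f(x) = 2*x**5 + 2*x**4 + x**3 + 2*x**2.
49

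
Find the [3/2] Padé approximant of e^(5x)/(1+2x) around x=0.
(2125*x**3/84 + 75*x**2/4 + 75*x/7 + 1)/(-305*x**2/28 + 54*x/7 + 1)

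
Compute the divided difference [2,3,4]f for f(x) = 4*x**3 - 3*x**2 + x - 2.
33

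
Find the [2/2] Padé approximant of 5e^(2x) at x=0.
(5*x**2/3 + 5*x + 5)/(x**2/3 - x + 1)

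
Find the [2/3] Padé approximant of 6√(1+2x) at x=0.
(21*x**2/2 + 84*x/5 + 6)/(-x**3/20 + 9*x**2/20 + 9*x/5 + 1)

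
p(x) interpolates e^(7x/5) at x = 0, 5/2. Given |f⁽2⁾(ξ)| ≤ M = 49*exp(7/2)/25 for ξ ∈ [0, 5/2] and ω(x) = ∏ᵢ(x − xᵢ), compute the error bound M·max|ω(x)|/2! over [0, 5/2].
49*exp(7/2)/32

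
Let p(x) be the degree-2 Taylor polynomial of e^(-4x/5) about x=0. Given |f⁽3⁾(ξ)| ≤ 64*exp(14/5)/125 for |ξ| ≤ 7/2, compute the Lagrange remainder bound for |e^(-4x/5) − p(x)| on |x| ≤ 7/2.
1372*exp(14/5)/375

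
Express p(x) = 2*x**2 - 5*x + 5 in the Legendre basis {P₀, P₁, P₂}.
(17/3)P₀ + (-5)P₁ + (4/3)P₂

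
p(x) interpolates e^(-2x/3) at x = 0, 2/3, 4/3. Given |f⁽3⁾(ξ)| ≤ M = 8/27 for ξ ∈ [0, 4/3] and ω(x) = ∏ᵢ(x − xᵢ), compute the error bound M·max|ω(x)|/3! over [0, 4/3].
64*sqrt(3)/19683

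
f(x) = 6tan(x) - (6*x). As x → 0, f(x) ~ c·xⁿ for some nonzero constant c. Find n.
3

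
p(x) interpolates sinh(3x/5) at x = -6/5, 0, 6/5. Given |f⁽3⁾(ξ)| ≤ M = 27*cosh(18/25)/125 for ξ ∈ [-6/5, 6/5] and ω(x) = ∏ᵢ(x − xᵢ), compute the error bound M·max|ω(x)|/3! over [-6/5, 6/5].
216*sqrt(3)*cosh(18/25)/15625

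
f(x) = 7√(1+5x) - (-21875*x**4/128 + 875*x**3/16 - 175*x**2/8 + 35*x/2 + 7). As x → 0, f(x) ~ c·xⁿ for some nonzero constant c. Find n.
5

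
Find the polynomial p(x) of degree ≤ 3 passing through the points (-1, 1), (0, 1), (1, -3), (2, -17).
-x**3 - 2*x**2 - x + 1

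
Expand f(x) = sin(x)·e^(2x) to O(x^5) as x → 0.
x + 2*x**2 + 11*x**3/6 + x**4 + O(x**5)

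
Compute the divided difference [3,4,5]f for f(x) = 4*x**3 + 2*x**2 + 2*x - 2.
50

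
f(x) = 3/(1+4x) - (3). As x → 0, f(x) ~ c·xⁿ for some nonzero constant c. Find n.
1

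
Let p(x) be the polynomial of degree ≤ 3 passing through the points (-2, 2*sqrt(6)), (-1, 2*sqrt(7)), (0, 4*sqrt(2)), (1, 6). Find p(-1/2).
-3/8 - sqrt(6)/8 + 9*sqrt(7)/8 + 9*sqrt(2)/4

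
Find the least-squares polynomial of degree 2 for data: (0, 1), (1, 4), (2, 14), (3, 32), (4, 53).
24/35 + (22/35)x + (22/7)x²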